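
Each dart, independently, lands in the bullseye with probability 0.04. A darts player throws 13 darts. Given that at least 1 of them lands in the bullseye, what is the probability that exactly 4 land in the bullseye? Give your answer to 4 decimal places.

0.0031

X ~ Binomial(13, 0.04). Want P(X=4 | X≥1) = P(X=4) / P(X≥1).
P(X=4) = C(13,4)·0.04^4·0.96^9 = 0.001268
P(X≥1) = 1 − 0.588201 = 0.411799
Ratio = 0.001268 / 0.411799 = 0.003078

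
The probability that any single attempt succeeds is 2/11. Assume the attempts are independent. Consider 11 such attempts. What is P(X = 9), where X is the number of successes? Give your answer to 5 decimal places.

0.00001

X ~ Binomial(n=11, p=0.181818).
P(X=9) = C(11,9) · p^9 · (1−p)^2
= 55 · 2.1714e-07 · 0.66942 = 0.0000080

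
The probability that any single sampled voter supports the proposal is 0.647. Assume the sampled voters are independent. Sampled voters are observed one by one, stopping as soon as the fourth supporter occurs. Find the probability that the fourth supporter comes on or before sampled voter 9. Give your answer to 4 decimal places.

0.9442

Finishing within 9 sampled voters ⇔ at least 4 successes in the first 9. With X ~ Binomial(9, 0.647), P(Y ≤ 9) = 1 − P(X ≤ 3).
  k=0: C(9,0)·0.647^0·0.353^9 = 0.000085
  k=1: C(9,1)·0.647^1·0.353^8 = 0.001404
  k=2: C(9,2)·0.647^2·0.353^7 = 0.010293
  k=3: C(9,3)·0.647^3·0.353^6 = 0.044019
1 − 0.055801 = 0.944199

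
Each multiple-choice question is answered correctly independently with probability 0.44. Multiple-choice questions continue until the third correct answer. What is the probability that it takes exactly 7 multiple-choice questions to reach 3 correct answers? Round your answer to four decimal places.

0.1257

Y = trial on which the third success occurs; negative binomial, r=3, p=0.44.
P(Y=7) = C(6,2) · p^3 · (1−p)^4
= 15 · 0.085184 · 0.098345 = 0.125661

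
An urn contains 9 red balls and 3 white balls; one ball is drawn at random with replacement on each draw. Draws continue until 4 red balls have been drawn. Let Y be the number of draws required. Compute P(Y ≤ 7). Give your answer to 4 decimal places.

Finishing within 7 draws ⇔ at least 4 successes in the first 7. With X ~ Binomial(7, 0.75), P(Y ≤ 7) = 1 − P(X ≤ 3).
  k=0: C(7,0)·0.75^0·0.25^7 = 0.000061
  k=1: C(7,1)·0.75^1·0.25^6 = 0.001282
  k=2: C(7,2)·0.75^2·0.25^5 = 0.011536
  k=3: C(7,3)·0.75^3·0.25^4 = 0.057678
1 − 0.070557 = 0.929443

0.9294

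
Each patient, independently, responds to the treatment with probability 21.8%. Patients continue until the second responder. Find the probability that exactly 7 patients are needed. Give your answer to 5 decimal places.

0.08339

Y = trial on which the second success occurs; negative binomial, r=2, p=0.218.
P(Y=7) = C(6,1) · p^2 · (1−p)^5
= 6 · 0.047524 · 0.29244 = 0.0833869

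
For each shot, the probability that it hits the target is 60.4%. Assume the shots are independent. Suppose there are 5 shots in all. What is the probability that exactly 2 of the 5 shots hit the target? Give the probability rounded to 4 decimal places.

X ~ Binomial(n=5, p=0.604).
P(X=2) = C(5,2) · p^2 · (1−p)^3
= 10 · 0.36482 · 0.062099 = 0.226548

0.2265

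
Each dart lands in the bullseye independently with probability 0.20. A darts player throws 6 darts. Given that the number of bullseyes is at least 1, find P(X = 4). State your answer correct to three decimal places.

X ~ Binomial(6, 0.20). Want P(X=4 | X≥1) = P(X=4) / P(X≥1).
P(X=4) = C(6,4)·0.20^4·0.80^2 = 0.01536
P(X≥1) = 1 − 0.26214 = 0.73786
Ratio = 0.01536 / 0.73786 = 0.02082

0.021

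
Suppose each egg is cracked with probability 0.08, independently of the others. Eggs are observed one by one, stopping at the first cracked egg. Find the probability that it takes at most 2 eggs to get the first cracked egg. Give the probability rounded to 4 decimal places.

0.1536

Y = number of eggs to the first success; geometric, p = 0.08.
P(Y ≤ 2) = 1 − (1−p)^2 = 1 − 0.846400 = 0.153600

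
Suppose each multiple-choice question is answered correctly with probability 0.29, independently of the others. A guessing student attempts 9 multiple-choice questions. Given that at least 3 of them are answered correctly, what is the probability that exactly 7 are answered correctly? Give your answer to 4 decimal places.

X ~ Binomial(9, 0.29). Want P(X=7 | X≥3) = P(X=7) / P(X≥3).
P(X=7) = C(9,7)·0.29^7·0.71^2 = 0.003130
P(X≥3) = 1 − 0.045849 − 0.168542 − 0.275364 = 0.510246
Ratio = 0.003130 / 0.510246 = 0.006135

0.0061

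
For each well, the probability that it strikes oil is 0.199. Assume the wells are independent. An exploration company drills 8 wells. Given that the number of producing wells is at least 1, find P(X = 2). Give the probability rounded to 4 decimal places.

X ~ Binomial(8, 0.199). Want P(X=2 | X≥1) = P(X=2) / P(X≥1).
P(X=2) = C(8,2)·0.199^2·0.801^6 = 0.292859
P(X≥1) = 1 − 0.169457 = 0.830543
Ratio = 0.292859 / 0.830543 = 0.352612

0.3526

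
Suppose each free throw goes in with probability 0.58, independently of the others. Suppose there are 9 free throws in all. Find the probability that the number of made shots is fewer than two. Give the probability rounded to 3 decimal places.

0.005

X ~ Binomial(9, 0.58); P(X ≤ 1) = Σ C(9,k) p^k (1−p)^(9−k) over k:
  k=0: C(9,0)·0.58^0·0.42^9 = 0.00041
  k=1: C(9,1)·0.58^1·0.42^8 = 0.00505
Total = 0.00546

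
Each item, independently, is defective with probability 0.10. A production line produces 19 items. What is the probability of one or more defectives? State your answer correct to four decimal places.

P(at least one) = 1 − P(none) = 1 − (1 − 0.10)^19
= 1 − 0.135085 = 0.864915

0.8649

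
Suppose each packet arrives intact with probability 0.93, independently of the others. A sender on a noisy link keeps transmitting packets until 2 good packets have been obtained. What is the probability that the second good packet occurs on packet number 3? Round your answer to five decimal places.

Y = trial on which the second success occurs; negative binomial, r=2, p=0.93.
P(Y=3) = C(2,1) · p^2 · (1−p)^1
= 2 · 0.8649 · 0.07 = 0.1210860

0.12109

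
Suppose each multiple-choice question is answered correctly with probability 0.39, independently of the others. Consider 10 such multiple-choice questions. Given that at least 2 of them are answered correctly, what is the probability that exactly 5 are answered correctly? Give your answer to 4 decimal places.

X ~ Binomial(10, 0.39). Want P(X=5 | X≥2) = P(X=5) / P(X≥2).
P(X=5) = C(10,5)·0.39^5·0.61^5 = 0.192032
P(X≥2) = 1 − 0.007133 − 0.045607 = 0.947259
Ratio = 0.192032 / 0.947259 = 0.202723

0.2027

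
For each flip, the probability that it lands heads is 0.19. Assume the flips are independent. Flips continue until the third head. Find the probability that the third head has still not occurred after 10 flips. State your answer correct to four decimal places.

0.7078

Needing more than 10 flips ⇔ fewer than 3 successes in the first 10. With X ~ Binomial(10, 0.19), P(Y > 10) = P(X ≤ 2).
  k=0: C(10,0)·0.19^0·0.81^10 = 0.121577
  k=1: C(10,1)·0.19^1·0.81^9 = 0.285180
  k=2: C(10,2)·0.19^2·0.81^8 = 0.301023
P(X ≤ 2) = 0.707780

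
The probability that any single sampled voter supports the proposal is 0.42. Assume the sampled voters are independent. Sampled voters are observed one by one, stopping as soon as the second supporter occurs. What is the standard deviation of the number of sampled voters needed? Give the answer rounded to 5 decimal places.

Y = total sampled voters until the second success; negative binomial with r=2, p=0.42.
SD(Y) = √[r(1−p)/p²] = √(6.5759637) = 2.5643642

2.56436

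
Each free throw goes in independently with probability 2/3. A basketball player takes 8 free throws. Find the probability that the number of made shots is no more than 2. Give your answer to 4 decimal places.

0.0197

X ~ Binomial(8, 0.666667); P(X ≤ 2) = Σ C(8,k) p^k (1−p)^(8−k) over k:
  k=0: C(8,0)·0.666667^0·0.333333^8 = 0.000152
  k=1: C(8,1)·0.666667^1·0.333333^7 = 0.002439
  k=2: C(8,2)·0.666667^2·0.333333^6 = 0.017071
Total = 0.019662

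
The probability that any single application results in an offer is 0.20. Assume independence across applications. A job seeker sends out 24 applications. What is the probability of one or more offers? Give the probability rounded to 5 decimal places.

0.99528

P(at least one) = 1 − P(none) = 1 − (1 − 0.20)^24
= 1 − 0.0047224 = 0.9952776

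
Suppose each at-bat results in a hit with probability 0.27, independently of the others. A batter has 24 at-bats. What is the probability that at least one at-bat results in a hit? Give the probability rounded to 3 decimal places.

0.999

P(at least one) = 1 − P(none) = 1 − (1 − 0.27)^24
= 1 − 0.00052 = 0.99948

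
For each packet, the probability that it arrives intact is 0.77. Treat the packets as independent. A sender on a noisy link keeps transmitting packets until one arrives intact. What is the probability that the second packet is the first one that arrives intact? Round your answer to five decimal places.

0.17710

Geometric (trials to first success), p = 0.77.
P(Y = 2) = (1−p)^1 · p = 0.23 · 0.77 = 0.1771000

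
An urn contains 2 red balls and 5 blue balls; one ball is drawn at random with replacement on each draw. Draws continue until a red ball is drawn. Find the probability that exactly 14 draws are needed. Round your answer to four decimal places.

Geometric (trials to first success), p = 0.285714.
P(Y = 14) = (1−p)^13 · p = 0.012599 · 0.285714 = 0.003600

0.0036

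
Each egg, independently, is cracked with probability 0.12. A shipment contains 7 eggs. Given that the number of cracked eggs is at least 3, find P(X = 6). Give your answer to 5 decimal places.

0.00044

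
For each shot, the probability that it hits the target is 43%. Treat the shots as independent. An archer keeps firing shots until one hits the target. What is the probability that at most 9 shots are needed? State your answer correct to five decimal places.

0.99365

Y = number of shots to the first success; geometric, p = 0.43.
P(Y ≤ 9) = 1 − (1−p)^9 = 1 − 0.0063515 = 0.9936485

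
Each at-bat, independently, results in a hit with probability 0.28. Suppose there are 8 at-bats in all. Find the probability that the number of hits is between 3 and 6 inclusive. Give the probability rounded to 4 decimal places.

0.3965

X ~ Binomial(8, 0.28); P(3 ≤ X ≤ 6) = Σ C(8,k) p^k (1−p)^(8−k) over k:
  k=3: C(8,3)·0.28^3·0.72^5 = 0.237862
  k=4: C(8,4)·0.28^4·0.72^4 = 0.115627
  k=5: C(8,5)·0.28^5·0.72^3 = 0.035973
  k=6: C(8,6)·0.28^6·0.72^2 = 0.006995
Total = 0.396457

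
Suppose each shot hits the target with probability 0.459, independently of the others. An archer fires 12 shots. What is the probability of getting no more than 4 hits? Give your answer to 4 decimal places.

0.2826

X ~ Binomial(12, 0.459); P(X ≤ 4) = Σ C(12,k) p^k (1−p)^(12−k) over k:
  k=0: C(12,0)·0.459^0·0.541^12 = 0.000629
  k=1: C(12,1)·0.459^1·0.541^11 = 0.006400
  k=2: C(12,2)·0.459^2·0.541^10 = 0.029864
  k=3: C(12,3)·0.459^3·0.541^9 = 0.084457
  k=4: C(12,4)·0.459^4·0.541^8 = 0.161226
Total = 0.282575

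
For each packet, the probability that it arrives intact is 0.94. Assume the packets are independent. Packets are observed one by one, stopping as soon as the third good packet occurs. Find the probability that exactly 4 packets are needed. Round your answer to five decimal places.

0.14951

Y = trial on which the third success occurs; negative binomial, r=3, p=0.94.
P(Y=4) = C(3,2) · p^3 · (1−p)^1
= 3 · 0.83058 · 0.06 = 0.1495051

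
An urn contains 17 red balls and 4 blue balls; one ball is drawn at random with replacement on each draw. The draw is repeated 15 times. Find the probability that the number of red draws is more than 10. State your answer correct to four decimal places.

X ~ Binomial(15, 0.809524); P(X ≥ 11) = Σ C(15,k) p^k (1−p)^(15−k) over k:
  k=11: C(15,11)·0.809524^11·0.190476^4 = 0.175801
  k=12: C(15,12)·0.809524^12·0.190476^3 = 0.249051
  k=13: C(15,13)·0.809524^13·0.190476^2 = 0.244262
  k=14: C(15,14)·0.809524^14·0.190476^1 = 0.148302
  k=15: C(15,15)·0.809524^15·0.190476^0 = 0.042019
Total = 0.859435

0.8594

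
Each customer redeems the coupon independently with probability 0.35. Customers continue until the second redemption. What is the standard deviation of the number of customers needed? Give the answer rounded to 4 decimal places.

3.2576

Y = total customers until the second success; negative binomial with r=2, p=0.35.
SD(Y) = √[r(1−p)/p²] = √(10.612245) = 3.257644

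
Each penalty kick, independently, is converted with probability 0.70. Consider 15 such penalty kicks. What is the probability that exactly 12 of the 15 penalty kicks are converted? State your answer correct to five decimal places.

0.17004

X ~ Binomial(n=15, p=0.70).
P(X=12) = C(15,12) · p^12 · (1−p)^3
= 455 · 0.013841 · 0.027 = 0.1700402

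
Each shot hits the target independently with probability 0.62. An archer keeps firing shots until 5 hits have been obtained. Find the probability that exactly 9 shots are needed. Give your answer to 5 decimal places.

0.13372

Y = trial on which the fifth success occurs; negative binomial, r=5, p=0.62.
P(Y=9) = C(8,4) · p^5 · (1−p)^4
= 70 · 0.091613 · 0.020851 = 0.1337183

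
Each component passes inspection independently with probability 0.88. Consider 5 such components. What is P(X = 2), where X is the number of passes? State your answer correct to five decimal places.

X ~ Binomial(n=5, p=0.88).
P(X=2) = C(5,2) · p^2 · (1−p)^3
= 10 · 0.7744 · 0.001728 = 0.0133816

0.01338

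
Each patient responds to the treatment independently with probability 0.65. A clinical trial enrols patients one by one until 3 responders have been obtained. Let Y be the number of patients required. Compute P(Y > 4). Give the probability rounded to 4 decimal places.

Needing more than 4 patients ⇔ fewer than 3 successes in the first 4. With X ~ Binomial(4, 0.65), P(Y > 4) = P(X ≤ 2).
  k=0: C(4,0)·0.65^0·0.35^4 = 0.015006
  k=1: C(4,1)·0.65^1·0.35^3 = 0.111475
  k=2: C(4,2)·0.65^2·0.35^2 = 0.310538
P(X ≤ 2) = 0.437019

0.4370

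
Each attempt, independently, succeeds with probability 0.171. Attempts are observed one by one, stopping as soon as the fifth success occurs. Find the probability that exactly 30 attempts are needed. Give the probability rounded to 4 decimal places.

Y = trial on which the fifth success occurs; negative binomial, r=5, p=0.171.
P(Y=30) = C(29,4) · p^5 · (1−p)^25
= 23751 · 0.00014621 · 0.0092016 = 0.031954

0.0320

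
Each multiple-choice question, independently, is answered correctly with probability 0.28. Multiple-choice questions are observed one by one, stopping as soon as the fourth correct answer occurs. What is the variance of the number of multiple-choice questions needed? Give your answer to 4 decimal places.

36.7347

Y = total multiple-choice questions until the fourth success; negative binomial with r=4, p=0.28.
Var(Y) = r(1−p)/p² = 4·0.72 / 0.28² = 36.734694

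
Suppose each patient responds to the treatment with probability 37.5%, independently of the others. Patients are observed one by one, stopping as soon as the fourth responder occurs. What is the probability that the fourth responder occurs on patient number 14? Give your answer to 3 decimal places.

Y = trial on which the fourth success occurs; negative binomial, r=4, p=0.375.
P(Y=14) = C(13,3) · p^4 · (1−p)^10
= 286 · 0.019775 · 0.0090949 = 0.05144

0.051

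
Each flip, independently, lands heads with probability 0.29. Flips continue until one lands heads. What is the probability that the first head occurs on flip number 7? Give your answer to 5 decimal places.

Geometric (trials to first success), p = 0.29.
P(Y = 7) = (1−p)^6 · p = 0.1281 · 0.29 = 0.0371491

0.03715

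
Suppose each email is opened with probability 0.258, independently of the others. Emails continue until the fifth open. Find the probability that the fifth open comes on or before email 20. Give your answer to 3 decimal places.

Finishing within 20 emails ⇔ at least 5 successes in the first 20. With X ~ Binomial(20, 0.258), P(Y ≤ 20) = 1 − P(X ≤ 4).
  k=0: C(20,0)·0.258^0·0.742^20 = 0.00256
  k=1: C(20,1)·0.258^1·0.742^19 = 0.01780
  k=2: C(20,2)·0.258^2·0.742^18 = 0.05878
  k=3: C(20,3)·0.258^3·0.742^17 = 0.12264
  k=4: C(20,4)·0.258^4·0.742^16 = 0.18123
1 − 0.38301 = 0.61699

0.617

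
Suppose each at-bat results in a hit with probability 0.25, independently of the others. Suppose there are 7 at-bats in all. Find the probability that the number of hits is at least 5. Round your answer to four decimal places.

X ~ Binomial(7, 0.25); P(X ≥ 5) = Σ C(7,k) p^k (1−p)^(7−k) over k:
  k=5: C(7,5)·0.25^5·0.75^2 = 0.011536
  k=6: C(7,6)·0.25^6·0.75^1 = 0.001282
  k=7: C(7,7)·0.25^7·0.75^0 = 0.000061
Total = 0.012878

0.0129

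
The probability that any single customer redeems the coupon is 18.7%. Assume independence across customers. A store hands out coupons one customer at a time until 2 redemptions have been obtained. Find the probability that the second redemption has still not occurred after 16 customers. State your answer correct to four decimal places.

0.1705

Needing more than 16 customers ⇔ fewer than 2 successes in the first 16. With X ~ Binomial(16, 0.187), P(Y > 16) = P(X ≤ 1).
  k=0: C(16,0)·0.187^0·0.813^16 = 0.036429
  k=1: C(16,1)·0.187^1·0.813^15 = 0.134066
P(X ≤ 1) = 0.170495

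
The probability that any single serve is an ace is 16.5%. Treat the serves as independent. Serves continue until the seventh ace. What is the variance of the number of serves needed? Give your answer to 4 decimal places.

214.6924

Y = total serves until the seventh success; negative binomial with r=7, p=0.165.
Var(Y) = r(1−p)/p² = 7·0.835 / 0.165² = 214.692378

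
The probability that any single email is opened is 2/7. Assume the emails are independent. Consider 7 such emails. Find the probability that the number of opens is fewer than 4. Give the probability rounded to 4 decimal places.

0.8917

X ~ Binomial(7, 0.285714); P(X ≤ 3) = Σ C(7,k) p^k (1−p)^(7−k) over k:
  k=0: C(7,0)·0.285714^0·0.714286^7 = 0.094865
  k=1: C(7,1)·0.285714^1·0.714286^6 = 0.265621
  k=2: C(7,2)·0.285714^2·0.714286^5 = 0.318745
  k=3: C(7,3)·0.285714^3·0.714286^4 = 0.212496
Total = 0.891726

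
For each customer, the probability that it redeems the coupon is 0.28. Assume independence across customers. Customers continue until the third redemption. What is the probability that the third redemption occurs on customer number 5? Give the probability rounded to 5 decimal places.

0.06828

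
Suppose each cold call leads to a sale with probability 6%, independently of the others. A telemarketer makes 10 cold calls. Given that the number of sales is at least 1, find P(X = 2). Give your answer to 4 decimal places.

0.2140

X ~ Binomial(10, 0.06). Want P(X=2 | X≥1) = P(X=2) / P(X≥1).
P(X=2) = C(10,2)·0.06^2·0.94^8 = 0.098750
P(X≥1) = 1 − 0.538615 = 0.461385
Ratio = 0.098750 / 0.461385 = 0.214030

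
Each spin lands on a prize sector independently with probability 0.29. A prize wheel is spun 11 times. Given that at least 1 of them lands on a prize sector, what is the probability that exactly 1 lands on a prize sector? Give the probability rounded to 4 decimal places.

X ~ Binomial(11, 0.29). Want P(X=1 | X≥1) = P(X=1) / P(X≥1).
P(X=1) = C(11,1)·0.29^1·0.71^10 = 0.103842
P(X≥1) = 1 − 0.023112 = 0.976888
Ratio = 0.103842 / 0.976888 = 0.106299

0.1063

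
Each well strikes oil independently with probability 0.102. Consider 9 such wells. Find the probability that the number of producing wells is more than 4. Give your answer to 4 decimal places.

X ~ Binomial(9, 0.102); P(X ≥ 5) = Σ C(9,k) p^k (1−p)^(9−k) over k:
  k=5: C(9,5)·0.102^5·0.898^4 = 0.000905
  k=6: C(9,6)·0.102^6·0.898^3 = 0.000069
  k=7: C(9,7)·0.102^7·0.898^2 = 0.000003
  k=8: C(9,8)·0.102^8·0.898^1 = 0.000000
  k=9: C(9,9)·0.102^9·0.898^0 = 0.000000
Total = 0.000977

0.0010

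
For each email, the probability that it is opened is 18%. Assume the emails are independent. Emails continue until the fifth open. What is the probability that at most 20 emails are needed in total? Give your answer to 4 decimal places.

Finishing within 20 emails ⇔ at least 5 successes in the first 20. With X ~ Binomial(20, 0.18), P(Y ≤ 20) = 1 − P(X ≤ 4).
  k=0: C(20,0)·0.18^0·0.82^20 = 0.018892
  k=1: C(20,1)·0.18^1·0.82^19 = 0.082940
  k=2: C(20,2)·0.18^2·0.82^18 = 0.172961
  k=3: C(20,3)·0.18^3·0.82^17 = 0.227802
  k=4: C(20,4)·0.18^4·0.82^16 = 0.212523
1 − 0.715118 = 0.284882

0.2849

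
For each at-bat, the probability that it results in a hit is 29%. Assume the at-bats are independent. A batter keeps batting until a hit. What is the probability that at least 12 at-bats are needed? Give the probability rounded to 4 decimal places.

Y = number of at-bats to the first success; geometric, p = 0.29.
P(Y > 11) = P(first 11 all fail) = (1−p)^11 = 0.023112

0.0231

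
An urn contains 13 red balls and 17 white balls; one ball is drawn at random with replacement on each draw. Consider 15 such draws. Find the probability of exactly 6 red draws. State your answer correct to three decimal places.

X ~ Binomial(n=15, p=0.433333).
P(X=6) = C(15,6) · p^6 · (1−p)^9
= 5005 · 0.0066211 · 0.0060249 = 0.19966

0.200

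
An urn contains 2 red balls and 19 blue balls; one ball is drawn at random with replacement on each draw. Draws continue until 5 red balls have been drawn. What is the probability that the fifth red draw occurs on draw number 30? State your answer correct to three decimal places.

Y = trial on which the fifth success occurs; negative binomial, r=5, p=0.095238.
P(Y=30) = C(29,4) · p^5 · (1−p)^25
= 23751 · 7.8353e-06 · 0.081914 = 0.01524

0.015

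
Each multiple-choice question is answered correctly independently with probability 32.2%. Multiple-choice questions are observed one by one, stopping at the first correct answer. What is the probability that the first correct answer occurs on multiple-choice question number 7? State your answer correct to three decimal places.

0.031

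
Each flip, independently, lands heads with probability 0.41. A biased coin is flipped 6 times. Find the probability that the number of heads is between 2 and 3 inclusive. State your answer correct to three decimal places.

X ~ Binomial(6, 0.41); P(2 ≤ X ≤ 3) = Σ C(6,k) p^k (1−p)^(6−k) over k:
  k=2: C(6,2)·0.41^2·0.59^4 = 0.30554
  k=3: C(6,3)·0.41^3·0.59^3 = 0.28310
Total = 0.58864

0.589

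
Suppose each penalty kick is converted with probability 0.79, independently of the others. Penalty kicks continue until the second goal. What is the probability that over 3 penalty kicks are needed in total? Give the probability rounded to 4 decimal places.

Needing more than 3 penalty kicks ⇔ fewer than 2 successes in the first 3. With X ~ Binomial(3, 0.79), P(Y > 3) = P(X ≤ 1).
  k=0: C(3,0)·0.79^0·0.21^3 = 0.009261
  k=1: C(3,1)·0.79^1·0.21^2 = 0.104517
P(X ≤ 1) = 0.113778

0.1138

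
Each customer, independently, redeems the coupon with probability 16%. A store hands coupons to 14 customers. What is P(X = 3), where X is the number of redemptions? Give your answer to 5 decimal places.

X ~ Binomial(n=14, p=0.16).
P(X=3) = C(14,3) · p^3 · (1−p)^11
= 364 · 0.004096 · 0.14692 = 0.2190451

0.21905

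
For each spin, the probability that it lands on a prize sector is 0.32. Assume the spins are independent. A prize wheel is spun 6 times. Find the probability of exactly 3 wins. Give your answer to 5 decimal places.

0.20607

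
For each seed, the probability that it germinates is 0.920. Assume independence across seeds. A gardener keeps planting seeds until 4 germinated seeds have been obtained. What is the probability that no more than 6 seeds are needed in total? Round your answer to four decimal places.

Finishing within 6 seeds ⇔ at least 4 successes in the first 6. With X ~ Binomial(6, 0.92), P(Y ≤ 6) = 1 − P(X ≤ 3).
  k=0: C(6,0)·0.92^0·0.08^6 = 0.000000
  k=1: C(6,1)·0.92^1·0.08^5 = 0.000018
  k=2: C(6,2)·0.92^2·0.08^4 = 0.000520
  k=3: C(6,3)·0.92^3·0.08^3 = 0.007974
1 − 0.008512 = 0.991488

0.9915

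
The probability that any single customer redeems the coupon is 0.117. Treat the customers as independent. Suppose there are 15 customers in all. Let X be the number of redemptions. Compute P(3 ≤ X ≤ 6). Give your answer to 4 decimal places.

0.2520

X ~ Binomial(15, 0.117); P(3 ≤ X ≤ 6) = Σ C(15,k) p^k (1−p)^(15−k) over k:
  k=3: C(15,3)·0.117^3·0.883^12 = 0.163718
  k=4: C(15,4)·0.117^4·0.883^11 = 0.065079
  k=5: C(15,5)·0.117^5·0.883^10 = 0.018971
  k=6: C(15,6)·0.117^6·0.883^9 = 0.004190
Total = 0.251958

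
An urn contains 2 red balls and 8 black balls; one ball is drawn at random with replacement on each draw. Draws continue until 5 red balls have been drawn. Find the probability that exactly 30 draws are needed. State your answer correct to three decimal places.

0.029

Y = trial on which the fifth success occurs; negative binomial, r=5, p=0.20.
P(Y=30) = C(29,4) · p^5 · (1−p)^25
= 23751 · 0.00032 · 0.0037779 = 0.02871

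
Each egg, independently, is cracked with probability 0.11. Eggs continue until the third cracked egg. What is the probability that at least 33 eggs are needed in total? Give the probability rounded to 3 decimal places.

Needing more than 32 eggs ⇔ fewer than 3 successes in the first 32. With X ~ Binomial(32, 0.11), P(Y > 32) = P(X ≤ 2).
  k=0: C(32,0)·0.11^0·0.89^32 = 0.02401
  k=1: C(32,1)·0.11^1·0.89^31 = 0.09498
  k=2: C(32,2)·0.11^2·0.89^30 = 0.18196
P(X ≤ 2) = 0.30095

0.301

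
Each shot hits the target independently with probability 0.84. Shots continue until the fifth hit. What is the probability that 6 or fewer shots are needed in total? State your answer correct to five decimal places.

0.75278

Finishing within 6 shots ⇔ at least 5 successes in the first 6. With X ~ Binomial(6, 0.84), P(Y ≤ 6) = 1 − P(X ≤ 4).
  k=0: C(6,0)·0.84^0·0.16^6 = 0.0000168
  k=1: C(6,1)·0.84^1·0.16^5 = 0.0005285
  k=2: C(6,2)·0.84^2·0.16^4 = 0.0069363
  k=3: C(6,3)·0.84^3·0.16^3 = 0.0485543
  k=4: C(6,4)·0.84^4·0.16^2 = 0.1911826
1 − 0.2472185 = 0.7527815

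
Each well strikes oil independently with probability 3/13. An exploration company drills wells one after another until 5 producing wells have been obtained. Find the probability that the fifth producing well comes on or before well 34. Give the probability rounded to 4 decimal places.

Finishing within 34 wells ⇔ at least 5 successes in the first 34. With X ~ Binomial(34, 0.230769), P(Y ≤ 34) = 1 − P(X ≤ 4).
  k=0: C(34,0)·0.230769^0·0.769231^34 = 0.000134
  k=1: C(34,1)·0.230769^1·0.769231^33 = 0.001363
  k=2: C(34,2)·0.230769^2·0.769231^32 = 0.006747
  k=3: C(34,3)·0.230769^3·0.769231^31 = 0.021591
  k=4: C(34,4)·0.230769^4·0.769231^30 = 0.050200
1 − 0.080036 = 0.919964

0.9200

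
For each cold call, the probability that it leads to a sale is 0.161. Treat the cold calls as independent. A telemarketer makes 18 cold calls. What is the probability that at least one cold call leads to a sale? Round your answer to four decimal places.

P(at least one) = 1 − P(none) = 1 − (1 − 0.161)^18
= 1 − 0.042434 = 0.957566

0.9576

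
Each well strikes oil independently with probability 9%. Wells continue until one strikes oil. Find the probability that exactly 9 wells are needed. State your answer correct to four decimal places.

Geometric (trials to first success), p = 0.09.
P(Y = 9) = (1−p)^8 · p = 0.47025 · 0.09 = 0.042323

0.0423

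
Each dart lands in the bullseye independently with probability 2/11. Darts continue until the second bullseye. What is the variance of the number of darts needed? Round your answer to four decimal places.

Y = total darts until the second success; negative binomial with r=2, p=0.181818.
Var(Y) = r(1−p)/p² = 2·0.818182 / 0.181818² = 49.500000

49.5000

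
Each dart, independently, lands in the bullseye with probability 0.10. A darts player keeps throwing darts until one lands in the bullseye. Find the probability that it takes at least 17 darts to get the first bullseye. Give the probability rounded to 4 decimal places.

0.1853

Y = number of darts to the first success; geometric, p = 0.10.
P(Y > 16) = P(first 16 all fail) = (1−p)^16 = 0.185302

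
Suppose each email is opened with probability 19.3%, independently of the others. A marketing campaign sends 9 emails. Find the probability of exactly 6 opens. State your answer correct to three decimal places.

0.002

X ~ Binomial(n=9, p=0.193).
P(X=6) = C(9,6) · p^6 · (1−p)^3
= 84 · 5.1683e-05 · 0.52556 = 0.00228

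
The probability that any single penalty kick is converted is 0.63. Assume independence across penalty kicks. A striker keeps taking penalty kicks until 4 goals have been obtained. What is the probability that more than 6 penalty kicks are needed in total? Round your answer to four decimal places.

0.3937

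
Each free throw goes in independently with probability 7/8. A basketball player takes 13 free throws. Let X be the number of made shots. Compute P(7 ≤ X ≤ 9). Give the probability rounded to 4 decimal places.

0.0685

X ~ Binomial(13, 0.875); P(7 ≤ X ≤ 9) = Σ C(13,k) p^k (1−p)^(13−k) over k:
  k=7: C(13,7)·0.875^7·0.125^6 = 0.002571
  k=8: C(13,8)·0.875^8·0.125^5 = 0.013496
  k=9: C(13,9)·0.875^9·0.125^4 = 0.052483
Total = 0.068549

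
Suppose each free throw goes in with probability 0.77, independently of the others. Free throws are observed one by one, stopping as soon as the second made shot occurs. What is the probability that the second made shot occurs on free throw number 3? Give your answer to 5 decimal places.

0.27273

Y = trial on which the second success occurs; negative binomial, r=2, p=0.77.
P(Y=3) = C(2,1) · p^2 · (1−p)^1
= 2 · 0.5929 · 0.23 = 0.2727340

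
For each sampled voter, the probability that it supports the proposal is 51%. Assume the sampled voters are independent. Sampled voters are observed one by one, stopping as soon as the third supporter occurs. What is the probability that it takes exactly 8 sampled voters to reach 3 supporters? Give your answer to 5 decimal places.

0.07869

Y = trial on which the third success occurs; negative binomial, r=3, p=0.51.
P(Y=8) = C(7,2) · p^3 · (1−p)^5
= 21 · 0.13265 · 0.028248 = 0.0786883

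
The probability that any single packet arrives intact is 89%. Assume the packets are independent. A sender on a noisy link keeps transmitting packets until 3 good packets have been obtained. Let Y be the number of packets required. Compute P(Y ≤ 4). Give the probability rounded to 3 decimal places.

0.938

Finishing within 4 packets ⇔ at least 3 successes in the first 4. With X ~ Binomial(4, 0.89), P(Y ≤ 4) = 1 − P(X ≤ 2).
  k=0: C(4,0)·0.89^0·0.11^4 = 0.00015
  k=1: C(4,1)·0.89^1·0.11^3 = 0.00474
  k=2: C(4,2)·0.89^2·0.11^2 = 0.05751
1 − 0.06239 = 0.93761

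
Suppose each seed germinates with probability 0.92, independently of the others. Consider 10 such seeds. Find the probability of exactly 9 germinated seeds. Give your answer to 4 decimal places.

0.3777

X ~ Binomial(n=10, p=0.92).
P(X=9) = C(10,9) · p^9 · (1−p)^1
= 10 · 0.47216 · 0.08 = 0.377729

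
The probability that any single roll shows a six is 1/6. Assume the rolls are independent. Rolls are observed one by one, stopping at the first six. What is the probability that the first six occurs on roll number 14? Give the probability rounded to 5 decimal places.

0.01558

Geometric (trials to first success), p = 0.166667.
P(Y = 14) = (1−p)^13 · p = 0.093464 · 0.166667 = 0.0155773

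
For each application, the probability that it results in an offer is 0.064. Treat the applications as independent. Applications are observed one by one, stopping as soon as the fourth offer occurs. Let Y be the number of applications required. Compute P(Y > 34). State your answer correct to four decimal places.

0.8295

Needing more than 34 applications ⇔ fewer than 4 successes in the first 34. With X ~ Binomial(34, 0.064), P(Y > 34) = P(X ≤ 3).
  k=0: C(34,0)·0.064^0·0.936^34 = 0.105531
  k=1: C(34,1)·0.064^1·0.936^33 = 0.245336
  k=2: C(34,2)·0.064^2·0.936^32 = 0.276790
  k=3: C(34,3)·0.064^3·0.936^31 = 0.201875
P(X ≤ 3) = 0.829532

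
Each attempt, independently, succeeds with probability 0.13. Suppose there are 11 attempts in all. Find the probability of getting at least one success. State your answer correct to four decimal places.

0.7839

P(at least one) = 1 − P(none) = 1 − (1 − 0.13)^11
= 1 − 0.216128 = 0.783872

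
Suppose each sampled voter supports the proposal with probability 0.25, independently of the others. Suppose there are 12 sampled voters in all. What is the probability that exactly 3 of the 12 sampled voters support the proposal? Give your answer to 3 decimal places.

0.258

X ~ Binomial(n=12, p=0.25).
P(X=3) = C(12,3) · p^3 · (1−p)^9
= 220 · 0.015625 · 0.075085 = 0.25810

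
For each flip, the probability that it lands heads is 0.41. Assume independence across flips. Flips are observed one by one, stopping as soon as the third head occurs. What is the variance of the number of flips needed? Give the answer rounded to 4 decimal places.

Y = total flips until the third success; negative binomial with r=3, p=0.41.
Var(Y) = r(1−p)/p² = 3·0.59 / 0.41² = 10.529447

10.5294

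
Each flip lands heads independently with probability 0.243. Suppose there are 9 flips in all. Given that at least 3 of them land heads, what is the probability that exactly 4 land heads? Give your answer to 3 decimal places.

0.288

X ~ Binomial(9, 0.243). Want P(X=4 | X≥3) = P(X=4) / P(X≥3).
P(X=4) = C(9,4)·0.243^4·0.757^5 = 0.10921
P(X≥3) = 1 − 0.08163 − 0.23584 − 0.30282 = 0.37971
Ratio = 0.10921 / 0.37971 = 0.28762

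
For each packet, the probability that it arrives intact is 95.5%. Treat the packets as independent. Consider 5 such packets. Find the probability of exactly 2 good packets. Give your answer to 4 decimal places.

X ~ Binomial(n=5, p=0.955).
P(X=2) = C(5,2) · p^2 · (1−p)^3
= 10 · 0.91202 · 9.1125e-05 = 0.000831

0.0008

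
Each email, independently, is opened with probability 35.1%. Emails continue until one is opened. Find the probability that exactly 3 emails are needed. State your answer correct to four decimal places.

0.1478

Geometric (trials to first success), p = 0.351.
P(Y = 3) = (1−p)^2 · p = 0.4212 · 0.351 = 0.147842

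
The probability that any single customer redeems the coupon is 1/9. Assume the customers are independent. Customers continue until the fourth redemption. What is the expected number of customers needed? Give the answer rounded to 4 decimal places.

36.0000

Y = total customers until the fourth success; negative binomial with r=4, p=0.111111.
E[Y] = r / p = 4 / 0.111111 = 36.000000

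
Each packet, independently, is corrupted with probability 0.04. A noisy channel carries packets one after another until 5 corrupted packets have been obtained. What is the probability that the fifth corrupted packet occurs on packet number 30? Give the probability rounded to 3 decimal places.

0.001

Y = trial on which the fifth success occurs; negative binomial, r=5, p=0.04.
P(Y=30) = C(29,4) · p^5 · (1−p)^25
= 23751 · 1.024e-07 · 0.3604 = 0.00088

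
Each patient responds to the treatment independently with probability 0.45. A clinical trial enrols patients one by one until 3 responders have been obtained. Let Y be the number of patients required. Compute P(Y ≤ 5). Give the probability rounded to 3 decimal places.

0.407

Finishing within 5 patients ⇔ at least 3 successes in the first 5. With X ~ Binomial(5, 0.45), P(Y ≤ 5) = 1 − P(X ≤ 2).
  k=0: C(5,0)·0.45^0·0.55^5 = 0.05033
  k=1: C(5,1)·0.45^1·0.55^4 = 0.20589
  k=2: C(5,2)·0.45^2·0.55^3 = 0.33691
1 − 0.59313 = 0.40687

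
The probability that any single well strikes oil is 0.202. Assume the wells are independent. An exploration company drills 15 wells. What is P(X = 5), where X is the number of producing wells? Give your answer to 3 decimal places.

X ~ Binomial(n=15, p=0.202).
P(X=5) = C(15,5) · p^5 · (1−p)^10
= 3003 · 0.00033632 · 0.10472 = 0.10576

0.106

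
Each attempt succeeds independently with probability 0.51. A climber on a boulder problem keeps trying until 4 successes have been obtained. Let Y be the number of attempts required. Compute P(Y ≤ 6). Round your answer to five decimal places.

Finishing within 6 attempts ⇔ at least 4 successes in the first 6. With X ~ Binomial(6, 0.51), P(Y ≤ 6) = 1 − P(X ≤ 3).
  k=0: C(6,0)·0.51^0·0.49^6 = 0.0138413
  k=1: C(6,1)·0.51^1·0.49^5 = 0.0864374
  k=2: C(6,2)·0.51^2·0.49^4 = 0.2249137
  k=3: C(6,3)·0.51^3·0.49^3 = 0.3121251
1 − 0.6373176 = 0.3626824

0.36268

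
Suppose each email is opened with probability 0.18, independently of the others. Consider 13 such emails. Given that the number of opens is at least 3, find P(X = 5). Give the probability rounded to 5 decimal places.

0.11749

X ~ Binomial(13, 0.18). Want P(X=5 | X≥3) = P(X=5) / P(X≥3).
P(X=5) = C(13,5)·0.18^5·0.82^8 = 0.0497109
P(X≥3) = 1 − 0.0757844 − 0.2162629 − 0.2848341 = 0.4231185
Ratio = 0.0497109 / 0.4231185 = 0.1174870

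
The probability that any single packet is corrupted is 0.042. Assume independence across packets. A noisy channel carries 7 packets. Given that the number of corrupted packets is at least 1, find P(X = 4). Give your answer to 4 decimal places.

X ~ Binomial(7, 0.042). Want P(X=4 | X≥1) = P(X=4) / P(X≥1).
P(X=4) = C(7,4)·0.042^4·0.958^3 = 0.000096
P(X≥1) = 1 − 0.740557 = 0.259443
Ratio = 0.000096 / 0.259443 = 0.000369

0.0004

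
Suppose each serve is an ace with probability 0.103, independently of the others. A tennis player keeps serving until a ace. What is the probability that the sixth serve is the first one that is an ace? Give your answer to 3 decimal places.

0.060

Geometric (trials to first success), p = 0.103.
P(Y = 6) = (1−p)^5 · p = 0.58071 · 0.103 = 0.05981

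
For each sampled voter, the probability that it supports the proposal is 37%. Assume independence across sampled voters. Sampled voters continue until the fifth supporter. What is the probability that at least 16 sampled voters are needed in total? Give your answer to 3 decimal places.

Needing more than 15 sampled voters ⇔ fewer than 5 successes in the first 15. With X ~ Binomial(15, 0.37), P(Y > 15) = P(X ≤ 4).
  k=0: C(15,0)·0.37^0·0.63^15 = 0.00098
  k=1: C(15,1)·0.37^1·0.63^14 = 0.00861
  k=2: C(15,2)·0.37^2·0.63^13 = 0.03540
  k=3: C(15,3)·0.37^3·0.63^12 = 0.09010
  k=4: C(15,4)·0.37^4·0.63^11 = 0.15874
P(X ≤ 4) = 0.29383

0.294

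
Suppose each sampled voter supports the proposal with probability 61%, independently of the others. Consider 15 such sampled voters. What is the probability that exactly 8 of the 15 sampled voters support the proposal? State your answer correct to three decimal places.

0.169

X ~ Binomial(n=15, p=0.61).
P(X=8) = C(15,8) · p^8 · (1−p)^7
= 6435 · 0.019171 · 0.0013723 = 0.16929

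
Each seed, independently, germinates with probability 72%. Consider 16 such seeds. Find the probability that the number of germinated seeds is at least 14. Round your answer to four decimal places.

X ~ Binomial(16, 0.72); P(X ≥ 14) = Σ C(16,k) p^k (1−p)^(16−k) over k:
  k=14: C(16,14)·0.72^14·0.28^2 = 0.094657
  k=15: C(16,15)·0.72^15·0.28^1 = 0.032454
  k=16: C(16,16)·0.72^16·0.28^0 = 0.005216
Total = 0.132326

0.1323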